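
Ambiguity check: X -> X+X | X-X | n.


'n+n-n' has two parse trees (no precedence encoded between + and -)
Ambiguous


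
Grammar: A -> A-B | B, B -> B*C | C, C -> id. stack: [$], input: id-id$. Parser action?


no handle on stack; shift 'id'
Action: shift


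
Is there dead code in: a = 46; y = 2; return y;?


a is assigned but never read
Dead: 'a = 46'


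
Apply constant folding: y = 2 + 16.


2 + 16 = 18 at compile time
Optimized: y = 18


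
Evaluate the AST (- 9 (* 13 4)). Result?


Evaluate inner: (* 13 4) = 52
Evaluate root: (- 9 52) = -43
Result: -43


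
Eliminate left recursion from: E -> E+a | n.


Left-recursive alternatives: E+a; non-recursive: n
Introduce E': E -> nE', E' -> +aE' | ε


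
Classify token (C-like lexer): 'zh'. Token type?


Pattern: letter/underscore followed by alphanumerics, not a keyword
Type: IDENTIFIER


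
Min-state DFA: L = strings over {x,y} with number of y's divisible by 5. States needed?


Track (count of y) mod 5: states 0..4, accept at 0
Minimal DFA: 5 states


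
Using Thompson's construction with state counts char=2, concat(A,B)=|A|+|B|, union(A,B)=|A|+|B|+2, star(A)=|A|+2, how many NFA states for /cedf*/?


Syntax tree has 4 char leaf(s), 0 union(s), 1 star(s)
chars contribute 4×2 = 8; each union adds +2; each star adds +2
Total: 8 + 0 + 2 = 10 states


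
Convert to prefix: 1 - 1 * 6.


'*' binds tighter: tree is (- 1 (* 1 6))
Prefix: - 1 * 1 6


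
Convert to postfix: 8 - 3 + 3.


Left to right (same or higher precedence on left)
Postfix: 8 3 - 3 +


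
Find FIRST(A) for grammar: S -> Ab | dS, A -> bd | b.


Per alternative of A: FIRST(bd) = {b}; FIRST(b) = {b}
FIRST(A) = {b}


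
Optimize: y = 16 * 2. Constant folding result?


16 * 2 = 32 at compile time
Optimized: y = 32


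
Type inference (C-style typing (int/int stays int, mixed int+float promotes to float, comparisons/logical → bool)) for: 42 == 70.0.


Operand types: int == float
Rule: comparison yields bool
Result type: bool


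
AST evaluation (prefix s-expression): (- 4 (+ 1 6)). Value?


Evaluate inner: (+ 1 6) = 7
Evaluate root: (- 4 7) = -3
Result: -3


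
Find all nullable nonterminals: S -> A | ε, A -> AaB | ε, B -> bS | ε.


A nonterminal is nullable iff some alternative derives ε (directly, or every symbol in it is nullable)
Nullable: {A, B, S}


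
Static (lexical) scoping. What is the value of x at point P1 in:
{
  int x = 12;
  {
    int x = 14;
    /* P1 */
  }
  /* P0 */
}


x declared in the same block as P1
x = 14


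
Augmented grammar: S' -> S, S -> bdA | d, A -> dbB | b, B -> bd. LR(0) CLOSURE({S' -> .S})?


Start: S' -> .S
For each item with dot before a nonterminal B, add B -> .γ for every B-production
Closure: [S' -> .S, S -> .bdA, S -> .d]


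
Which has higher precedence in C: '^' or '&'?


'&' is bitwise AND (level 5); '^' is bitwise XOR (level 4)
Higher level binds tighter
'&' has higher precedence than '^'


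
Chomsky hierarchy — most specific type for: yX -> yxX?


LHS has context (more than one symbol) and |LHS| ≤ |RHS|
Classification: Type 1 (Context-Sensitive)


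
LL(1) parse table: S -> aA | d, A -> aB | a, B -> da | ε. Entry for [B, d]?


For [B, d]: 'd' ∈ FIRST(da)
Entry: B -> da


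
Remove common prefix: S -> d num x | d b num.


Common prefix: 'd'
Factored: S -> d S', S' -> num x | b num


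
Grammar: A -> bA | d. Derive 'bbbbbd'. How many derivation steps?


Derivation: A => bA => bbA => bbbA => bbbbA => bbbbbA => bbbbbd
Steps: 6


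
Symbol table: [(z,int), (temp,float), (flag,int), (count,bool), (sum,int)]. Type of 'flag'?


Lookup 'flag' → type int


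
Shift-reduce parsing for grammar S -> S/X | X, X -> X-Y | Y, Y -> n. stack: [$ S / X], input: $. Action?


handle 'S/X' on top; lookahead ∈ FOLLOW(S) = {/, $}
Action: reduce (S -> S/X)


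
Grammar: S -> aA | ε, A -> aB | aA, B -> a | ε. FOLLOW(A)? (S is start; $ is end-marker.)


$ ∈ FOLLOW(S). For each A -> αBβ: add FIRST(β)\{ε} to FOLLOW(B); if β nullable, add FOLLOW(A).
FOLLOW(A) = {$}


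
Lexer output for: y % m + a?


Scan left to right, longest-match per lexeme
Tokens: ID(y), OP(%), ID(m), OP(+), ID(a)


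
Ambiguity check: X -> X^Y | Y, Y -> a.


precedence layered via separate nonterminal Y: deterministic
Unambiguous


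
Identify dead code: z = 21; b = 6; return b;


z is assigned but never read
Dead: 'z = 21'


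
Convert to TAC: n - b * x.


Break into single-operator statements:
t1 = b * x
t2 = n - t1


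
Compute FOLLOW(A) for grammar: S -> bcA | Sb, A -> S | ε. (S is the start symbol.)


$ ∈ FOLLOW(S). For each A -> αBβ: add FIRST(β)\{ε} to FOLLOW(B); if β nullable, add FOLLOW(A).
FOLLOW(A) = {$, b}


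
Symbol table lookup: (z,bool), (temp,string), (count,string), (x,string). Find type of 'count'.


Lookup 'count' → type string


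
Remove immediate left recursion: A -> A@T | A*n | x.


Left-recursive alternatives: A@T, A*n; non-recursive: x
Introduce A': A -> xA', A' -> @TA' | *nA' | ε


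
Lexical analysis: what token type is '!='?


Pattern: operator symbol
Type: OPERATOR


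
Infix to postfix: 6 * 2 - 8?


Left to right (same or higher precedence on left)
Postfix: 6 2 * 8 -


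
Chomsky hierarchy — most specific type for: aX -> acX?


LHS has context (more than one symbol) and |LHS| ≤ |RHS|
Classification: Type 1 (Context-Sensitive)


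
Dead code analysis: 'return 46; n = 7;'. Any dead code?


statement follows a return and is unreachable
Dead: 'n = 7'


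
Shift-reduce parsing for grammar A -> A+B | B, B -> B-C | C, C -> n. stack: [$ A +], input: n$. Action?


no handle ('A+' is not any RHS); shift 'n'
Action: shift


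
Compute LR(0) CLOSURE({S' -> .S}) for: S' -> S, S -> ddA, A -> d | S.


Start: S' -> .S
For each item with dot before a nonterminal B, add B -> .γ for every B-production
Closure: [S' -> .S, S -> .ddA]


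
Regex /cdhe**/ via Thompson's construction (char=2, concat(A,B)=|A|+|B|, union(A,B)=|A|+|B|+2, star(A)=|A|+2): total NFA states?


Syntax tree has 4 char leaf(s), 0 union(s), 2 star(s)
chars contribute 4×2 = 8; each union adds +2; each star adds +2
Total: 8 + 0 + 4 = 12 states


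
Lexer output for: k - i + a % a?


Scan left to right, longest-match per lexeme
Tokens: ID(k), OP(-), ID(i), OP(+), ID(a), OP(%), ID(a)


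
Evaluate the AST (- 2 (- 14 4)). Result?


Evaluate inner: (- 14 4) = 10
Evaluate root: (- 2 10) = -8
Result: -8


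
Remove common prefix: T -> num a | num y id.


Common prefix: 'num'
Factored: T -> num T', T' -> a | y id


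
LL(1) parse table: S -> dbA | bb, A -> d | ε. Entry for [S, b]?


For [S, b]: 'b' ∈ FIRST(bb)
Entry: S -> bb


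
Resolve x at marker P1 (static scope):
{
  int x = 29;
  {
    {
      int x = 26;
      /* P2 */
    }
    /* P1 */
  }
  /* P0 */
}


P1's block does not declare x; resolves to the enclosing declaration at depth 0
x = 29


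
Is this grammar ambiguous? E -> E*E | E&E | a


'a*a&a' has two parse trees (no precedence encoded between * and &)
Ambiguous


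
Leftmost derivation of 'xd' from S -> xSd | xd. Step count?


Derivation: S => xd
Steps: 1


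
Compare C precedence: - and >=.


'-' is additive (level 9); '>=' is relational (level 7)
Higher level binds tighter
'-' has higher precedence than '>='


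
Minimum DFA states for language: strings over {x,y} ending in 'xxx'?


Track the longest suffix of input matching a prefix of 'xxx': 4 classes (prefixes of length 0..3)
Minimal DFA: 4 states


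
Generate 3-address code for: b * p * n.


Break into single-operator statements:
t1 = b * p
t2 = t1 * n


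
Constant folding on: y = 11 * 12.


11 * 12 = 132 at compile time
Optimized: y = 132


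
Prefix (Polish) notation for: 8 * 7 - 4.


left-to-right (same/higher precedence on left): tree is (- (* 8 7) 4)
Prefix: - * 8 7 4


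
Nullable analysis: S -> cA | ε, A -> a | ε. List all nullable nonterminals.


A nonterminal is nullable iff some alternative derives ε (directly, or every symbol in it is nullable)
Nullable: {A, S}


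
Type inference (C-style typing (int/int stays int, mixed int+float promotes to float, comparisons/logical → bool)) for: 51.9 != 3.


Operand types: float != int
Rule: comparison yields bool
Result type: bool


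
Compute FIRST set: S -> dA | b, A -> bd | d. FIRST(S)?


Per alternative of S: FIRST(dA) = {d}; FIRST(b) = {b}
FIRST(S) = {b, d}


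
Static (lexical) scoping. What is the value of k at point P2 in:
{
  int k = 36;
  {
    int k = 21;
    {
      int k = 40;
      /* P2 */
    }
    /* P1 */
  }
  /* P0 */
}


k declared in the same block as P2
k = 40


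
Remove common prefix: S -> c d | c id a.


Common prefix: 'c'
Factored: S -> c S', S' -> d | id a


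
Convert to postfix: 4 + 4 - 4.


Left to right (same or higher precedence on left)
Postfix: 4 4 + 4 -


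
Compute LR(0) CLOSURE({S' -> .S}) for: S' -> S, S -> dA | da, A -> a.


Start: S' -> .S
For each item with dot before a nonterminal B, add B -> .γ for every B-production
Closure: [S' -> .S, S -> .dA, S -> .da]


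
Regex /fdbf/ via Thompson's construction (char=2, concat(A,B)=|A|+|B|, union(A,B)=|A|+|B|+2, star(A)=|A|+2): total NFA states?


Syntax tree has 4 char leaf(s), 0 union(s), 0 star(s)
chars contribute 4×2 = 8; each union adds +2; each star adds +2
Total: 8 + 0 + 0 = 8 states


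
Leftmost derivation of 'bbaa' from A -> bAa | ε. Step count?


Derivation: A => bAa => bbAaa => bbaa
Steps: 3


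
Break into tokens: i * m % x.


Scan left to right, longest-match per lexeme
Tokens: ID(i), OP(*), ID(m), OP(%), ID(x)


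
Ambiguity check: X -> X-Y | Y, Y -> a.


precedence layered via separate nonterminal Y: deterministic
Unambiguous


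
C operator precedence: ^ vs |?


'^' is bitwise XOR (level 4); '|' is bitwise OR (level 3)
Higher level binds tighter
'^' has higher precedence than '|'


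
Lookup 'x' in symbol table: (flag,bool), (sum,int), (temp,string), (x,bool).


Lookup 'x' → type bool


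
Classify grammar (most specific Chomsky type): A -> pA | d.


Right-linear: every RHS is a terminal or a terminal followed by one nonterminal
Classification: Type 3 (Regular)


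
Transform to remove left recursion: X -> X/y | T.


Left-recursive alternatives: X/y; non-recursive: T
Introduce X': X -> TX', X' -> /yX' | ε


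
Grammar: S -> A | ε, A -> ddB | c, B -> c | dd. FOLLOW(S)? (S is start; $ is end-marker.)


$ ∈ FOLLOW(S). For each A -> αBβ: add FIRST(β)\{ε} to FOLLOW(B); if β nullable, add FOLLOW(A).
FOLLOW(S) = {$}


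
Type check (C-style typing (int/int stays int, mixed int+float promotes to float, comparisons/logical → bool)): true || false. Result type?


Operand types: bool || bool
Rule: logical operators take bool operands and yield bool
Result type: bool


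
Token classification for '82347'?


Pattern: digits only
Type: INTEGER_LITERAL


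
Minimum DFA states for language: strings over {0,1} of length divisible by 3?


Track length mod 3: states 0..2, accept at 0
Minimal DFA: 3 states


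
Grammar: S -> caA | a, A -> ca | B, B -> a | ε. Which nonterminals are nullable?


A nonterminal is nullable iff some alternative derives ε (directly, or every symbol in it is nullable)
Nullable: {A, B}


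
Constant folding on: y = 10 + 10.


10 + 10 = 20 at compile time
Optimized: y = 20


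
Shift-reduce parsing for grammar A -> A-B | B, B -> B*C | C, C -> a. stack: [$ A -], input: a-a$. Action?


no handle ('A-' is not any RHS); shift 'a'
Action: shift


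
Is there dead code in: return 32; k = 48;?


statement follows a return and is unreachable
Dead: 'k = 48'


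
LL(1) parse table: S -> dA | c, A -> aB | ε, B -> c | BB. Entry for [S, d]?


For [S, d]: 'd' ∈ FIRST(dA)
Entry: S -> dA


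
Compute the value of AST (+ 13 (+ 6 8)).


Evaluate inner: (+ 6 8) = 14
Evaluate root: (+ 13 14) = 27
Result: 27


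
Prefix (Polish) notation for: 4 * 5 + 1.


left-to-right (same/higher precedence on left): tree is (+ (* 4 5) 1)
Prefix: + * 4 5 1


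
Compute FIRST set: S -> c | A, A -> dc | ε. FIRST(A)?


Per alternative of A: FIRST(dc) = {d}; FIRST(ε) = {ε}
FIRST(A) = {d, ε}


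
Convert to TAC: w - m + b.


Break into single-operator statements:
t1 = w - m
t2 = t1 + b


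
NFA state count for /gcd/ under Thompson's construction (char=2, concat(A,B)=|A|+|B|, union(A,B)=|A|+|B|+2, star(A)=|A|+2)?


Syntax tree has 3 char leaf(s), 0 union(s), 0 star(s)
chars contribute 3×2 = 6; each union adds +2; each star adds +2
Total: 6 + 0 + 0 = 6 states


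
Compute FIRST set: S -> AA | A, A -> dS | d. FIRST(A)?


Per alternative of A: FIRST(dS) = {d}; FIRST(d) = {d}
FIRST(A) = {d}


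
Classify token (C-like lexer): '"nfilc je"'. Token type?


Pattern: double-quoted sequence
Type: STRING_LITERAL


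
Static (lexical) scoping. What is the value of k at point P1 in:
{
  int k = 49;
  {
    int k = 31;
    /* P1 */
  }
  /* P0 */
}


k declared in the same block as P1
k = 31


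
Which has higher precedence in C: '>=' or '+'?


'+' is additive (level 9); '>=' is relational (level 7)
Higher level binds tighter
'+' has higher precedence than '>='


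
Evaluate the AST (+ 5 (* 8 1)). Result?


Evaluate inner: (* 8 1) = 8
Evaluate root: (+ 5 8) = 13
Result: 13


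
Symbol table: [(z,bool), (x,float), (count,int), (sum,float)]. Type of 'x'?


Lookup 'x' → type float


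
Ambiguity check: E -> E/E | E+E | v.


'v/v+v' has two parse trees (no precedence encoded between / and +)
Ambiguous


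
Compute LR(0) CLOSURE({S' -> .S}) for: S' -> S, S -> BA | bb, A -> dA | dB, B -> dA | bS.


Start: S' -> .S
For each item with dot before a nonterminal B, add B -> .γ for every B-production
Closure: [S' -> .S, S -> .BA, S -> .bb, B -> .dA, B -> .bS]


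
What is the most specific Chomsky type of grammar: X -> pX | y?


Right-linear: every RHS is a terminal or a terminal followed by one nonterminal
Classification: Type 3 (Regular)


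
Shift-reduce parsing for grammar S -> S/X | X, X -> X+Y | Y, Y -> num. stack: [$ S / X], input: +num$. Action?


'+' can extend X; shift to build X -> X+Y
Action: shift


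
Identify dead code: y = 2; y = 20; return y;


first assignment to y is overwritten before any read
Dead: 'y = 2'


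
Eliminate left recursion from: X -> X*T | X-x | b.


Left-recursive alternatives: X*T, X-x; non-recursive: b
Introduce X': X -> bX', X' -> *TX' | -xX' | ε


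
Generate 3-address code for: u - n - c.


Break into single-operator statements:
t1 = u - n
t2 = t1 - c


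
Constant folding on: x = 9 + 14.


9 + 14 = 23 at compile time
Optimized: x = 23


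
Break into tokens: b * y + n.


Scan left to right, longest-match per lexeme
Tokens: ID(b), OP(*), ID(y), OP(+), ID(n)


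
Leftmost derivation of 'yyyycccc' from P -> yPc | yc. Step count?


Derivation: P => yPc => yyPcc => yyyPccc => yyyycccc
Steps: 4


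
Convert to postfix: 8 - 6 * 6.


* has higher precedence, evaluate 6*6 first
Postfix: 8 6 6 * -


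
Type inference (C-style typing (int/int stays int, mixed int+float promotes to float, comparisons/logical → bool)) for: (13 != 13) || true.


Operand types: bool || bool
Rule: logical operators take bool operands and yield bool
Result type: bool


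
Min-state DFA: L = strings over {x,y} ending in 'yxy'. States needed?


Track the longest suffix of input matching a prefix of 'yxy': 4 classes (prefixes of length 0..3)
Minimal DFA: 4 states


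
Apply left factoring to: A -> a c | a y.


Common prefix: 'a'
Factored: A -> a A', A' -> c | y


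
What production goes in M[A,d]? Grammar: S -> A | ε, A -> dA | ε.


For [A, d]: 'd' ∈ FIRST(dA)
Entry: A -> dA


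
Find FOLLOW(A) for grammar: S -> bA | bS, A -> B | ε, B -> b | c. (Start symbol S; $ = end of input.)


$ ∈ FOLLOW(S). For each A -> αBβ: add FIRST(β)\{ε} to FOLLOW(B); if β nullable, add FOLLOW(A).
FOLLOW(A) = {$}


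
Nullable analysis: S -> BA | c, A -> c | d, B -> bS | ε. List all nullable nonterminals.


A nonterminal is nullable iff some alternative derives ε (directly, or every symbol in it is nullable)
Nullable: {B}


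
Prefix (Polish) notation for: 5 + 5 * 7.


'*' binds tighter: tree is (+ 5 (* 5 7))
Prefix: + 5 * 5 7


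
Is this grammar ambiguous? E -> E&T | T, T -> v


precedence layered via separate nonterminal T: deterministic
Unambiguous


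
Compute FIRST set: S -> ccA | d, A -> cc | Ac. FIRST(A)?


Per alternative of A: FIRST(cc) = {c}; FIRST(Ac) = {c}
FIRST(A) = {c}


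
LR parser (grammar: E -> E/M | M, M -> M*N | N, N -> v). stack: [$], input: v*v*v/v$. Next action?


no handle on stack; shift 'v'
Action: shift


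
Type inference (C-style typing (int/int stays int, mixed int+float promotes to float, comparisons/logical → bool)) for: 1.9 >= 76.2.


Operand types: float >= float
Rule: comparison yields bool
Result type: bool


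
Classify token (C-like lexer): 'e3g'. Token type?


Pattern: letter/underscore followed by alphanumerics, not a keyword
Type: IDENTIFIER


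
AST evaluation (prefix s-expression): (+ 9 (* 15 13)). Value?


Evaluate inner: (* 15 13) = 195
Evaluate root: (+ 9 195) = 204
Result: 204


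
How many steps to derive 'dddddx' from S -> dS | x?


Derivation: S => dS => ddS => dddS => ddddS => dddddS => dddddx
Steps: 6


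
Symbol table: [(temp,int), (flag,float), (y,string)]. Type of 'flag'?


Lookup 'flag' → type float


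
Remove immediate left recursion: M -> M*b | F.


Left-recursive alternatives: M*b; non-recursive: F
Introduce M': M -> FM', M' -> *bM' | ε


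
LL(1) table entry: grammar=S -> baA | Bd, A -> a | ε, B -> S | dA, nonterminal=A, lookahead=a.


For [A, a]: 'a' ∈ FIRST(a)
Entry: A -> a


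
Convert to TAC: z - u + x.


Break into single-operator statements:
t1 = z - u
t2 = t1 + x


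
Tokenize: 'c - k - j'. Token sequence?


Scan left to right, longest-match per lexeme
Tokens: ID(c), OP(-), ID(k), OP(-), ID(j)


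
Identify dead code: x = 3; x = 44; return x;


first assignment to x is overwritten before any read
Dead: 'x = 3'


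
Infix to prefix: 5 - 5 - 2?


left-to-right (same/higher precedence on left): tree is (- (- 5 5) 2)
Prefix: - - 5 5 2


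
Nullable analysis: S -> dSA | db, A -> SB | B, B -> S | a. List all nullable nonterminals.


A nonterminal is nullable iff some alternative derives ε (directly, or every symbol in it is nullable)
Nullable: {}


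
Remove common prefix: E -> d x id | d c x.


Common prefix: 'd'
Factored: E -> d E', E' -> x id | c x


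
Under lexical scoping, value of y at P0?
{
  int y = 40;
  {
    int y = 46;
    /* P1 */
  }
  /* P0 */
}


y declared in the same block as P0
y = 40


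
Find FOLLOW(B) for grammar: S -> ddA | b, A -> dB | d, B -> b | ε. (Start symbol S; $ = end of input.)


$ ∈ FOLLOW(S). For each A -> αBβ: add FIRST(β)\{ε} to FOLLOW(B); if β nullable, add FOLLOW(A).
FOLLOW(B) = {$}


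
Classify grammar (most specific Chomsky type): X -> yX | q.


Right-linear: every RHS is a terminal or a terminal followed by one nonterminal
Classification: Type 3 (Regular)


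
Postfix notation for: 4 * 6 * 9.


Left to right (same or higher precedence on left)
Postfix: 4 6 * 9 *


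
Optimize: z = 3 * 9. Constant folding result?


3 * 9 = 27 at compile time
Optimized: z = 27


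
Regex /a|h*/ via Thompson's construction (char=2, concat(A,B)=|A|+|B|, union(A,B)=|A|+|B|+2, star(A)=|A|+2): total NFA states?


Syntax tree has 2 char leaf(s), 1 union(s), 1 star(s)
chars contribute 2×2 = 4; each union adds +2; each star adds +2
Total: 4 + 2 + 2 = 8 states


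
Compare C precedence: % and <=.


'%' is multiplicative (level 10); '<=' is relational (level 7)
Higher level binds tighter
'%' has higher precedence than '<='


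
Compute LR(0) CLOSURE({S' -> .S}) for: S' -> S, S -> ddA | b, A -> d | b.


Start: S' -> .S
For each item with dot before a nonterminal B, add B -> .γ for every B-production
Closure: [S' -> .S, S -> .ddA, S -> .b]


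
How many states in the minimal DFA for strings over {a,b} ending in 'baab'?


Track the longest suffix of input matching a prefix of 'baab': 5 classes (prefixes of length 0..4)
Minimal DFA: 5 states


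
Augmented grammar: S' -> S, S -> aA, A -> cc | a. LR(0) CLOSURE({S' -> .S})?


Start: S' -> .S
For each item with dot before a nonterminal B, add B -> .γ for every B-production
Closure: [S' -> .S, S -> .aA]


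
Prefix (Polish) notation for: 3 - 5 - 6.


left-to-right (same/higher precedence on left): tree is (- (- 3 5) 6)
Prefix: - - 3 5 6


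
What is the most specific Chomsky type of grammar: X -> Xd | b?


Left-linear: every RHS is a terminal or one nonterminal followed by a terminal
Classification: Type 3 (Regular)


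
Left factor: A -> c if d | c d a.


Common prefix: 'c'
Factored: A -> c A', A' -> if d | d a


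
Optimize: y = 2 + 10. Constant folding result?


2 + 10 = 12 at compile time
Optimized: y = 12


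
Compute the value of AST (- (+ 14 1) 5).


Evaluate inner: (+ 14 1) = 15
Evaluate root: (- 15 5) = 10
Result: 10


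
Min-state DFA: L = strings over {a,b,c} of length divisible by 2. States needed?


Track length mod 2: states 0..1, accept at 0
Minimal DFA: 2 states


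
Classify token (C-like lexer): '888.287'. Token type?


Pattern: digits with a decimal point
Type: FLOAT_LITERAL


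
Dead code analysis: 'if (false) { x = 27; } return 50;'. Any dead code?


condition is constant false, so the whole block is unreachable
Dead: 'if (false) { x = 27; }'


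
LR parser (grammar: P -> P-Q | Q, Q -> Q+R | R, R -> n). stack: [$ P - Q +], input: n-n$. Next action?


no handle; shift 'n'
Action: shift


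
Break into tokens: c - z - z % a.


Scan left to right, longest-match per lexeme
Tokens: ID(c), OP(-), ID(z), OP(-), ID(z), OP(%), ID(a)


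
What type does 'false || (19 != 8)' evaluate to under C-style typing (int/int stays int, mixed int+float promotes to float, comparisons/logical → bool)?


Operand types: bool || bool
Rule: logical operators take bool operands and yield bool
Result type: bool


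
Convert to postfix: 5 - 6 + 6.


Left to right (same or higher precedence on left)
Postfix: 5 6 - 6 +


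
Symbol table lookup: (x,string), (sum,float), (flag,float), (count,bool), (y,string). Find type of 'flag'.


Lookup 'flag' → type float


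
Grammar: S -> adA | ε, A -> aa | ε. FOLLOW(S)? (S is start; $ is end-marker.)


$ ∈ FOLLOW(S). For each A -> αBβ: add FIRST(β)\{ε} to FOLLOW(B); if β nullable, add FOLLOW(A).
FOLLOW(S) = {$}


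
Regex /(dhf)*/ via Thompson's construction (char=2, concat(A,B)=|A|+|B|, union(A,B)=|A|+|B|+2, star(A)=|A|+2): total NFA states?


Syntax tree has 3 char leaf(s), 0 union(s), 1 star(s)
chars contribute 3×2 = 6; each union adds +2; each star adds +2
Total: 6 + 0 + 2 = 8 states


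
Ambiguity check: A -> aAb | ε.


balanced a^n…b^n: each string has a unique parse
Unambiguous


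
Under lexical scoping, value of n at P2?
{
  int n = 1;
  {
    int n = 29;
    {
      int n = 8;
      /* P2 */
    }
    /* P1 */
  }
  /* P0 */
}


n declared in the same block as P2
n = 8


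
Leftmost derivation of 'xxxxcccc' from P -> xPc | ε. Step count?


Derivation: P => xPc => xxPcc => xxxPccc => xxxxPcccc => xxxxcccc
Steps: 5


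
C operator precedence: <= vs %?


'%' is multiplicative (level 10); '<=' is relational (level 7)
Higher level binds tighter
'%' has higher precedence than '<='


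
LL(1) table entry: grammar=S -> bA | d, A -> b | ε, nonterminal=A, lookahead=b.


For [A, b]: 'b' ∈ FIRST(b)
Entry: A -> b


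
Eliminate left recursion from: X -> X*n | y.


Left-recursive alternatives: X*n; non-recursive: y
Introduce X': X -> yX', X' -> *nX' | ε


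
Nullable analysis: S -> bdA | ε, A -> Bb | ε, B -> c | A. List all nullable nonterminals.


A nonterminal is nullable iff some alternative derives ε (directly, or every symbol in it is nullable)
Nullable: {A, B, S}


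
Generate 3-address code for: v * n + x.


Break into single-operator statements:
t1 = v * n
t2 = t1 + x


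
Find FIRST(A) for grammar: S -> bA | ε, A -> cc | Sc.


Per alternative of A: FIRST(cc) = {c}; FIRST(Sc) = {b, c}
FIRST(A) = {b, c}


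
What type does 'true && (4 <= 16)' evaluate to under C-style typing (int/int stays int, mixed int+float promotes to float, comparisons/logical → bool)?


Operand types: bool && bool
Rule: logical operators take bool operands and yield bool
Result type: bool


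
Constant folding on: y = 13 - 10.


13 - 10 = 3 at compile time
Optimized: y = 3


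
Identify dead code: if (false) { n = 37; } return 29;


condition is constant false, so the whole block is unreachable
Dead: 'if (false) { n = 37; }'


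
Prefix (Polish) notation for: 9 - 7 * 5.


'*' binds tighter: tree is (- 9 (* 7 5))
Prefix: - 9 * 7 5


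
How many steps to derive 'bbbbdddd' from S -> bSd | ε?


Derivation: S => bSd => bbSdd => bbbSddd => bbbbSdddd => bbbbdddd
Steps: 5


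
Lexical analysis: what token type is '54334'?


Pattern: digits only
Type: INTEGER_LITERAL


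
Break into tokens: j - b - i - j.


Scan left to right, longest-match per lexeme
Tokens: ID(j), OP(-), ID(b), OP(-), ID(i), OP(-), ID(j)


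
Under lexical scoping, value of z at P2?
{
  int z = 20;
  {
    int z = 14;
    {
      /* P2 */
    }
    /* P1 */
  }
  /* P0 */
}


P2's block does not declare z; resolves to the enclosing declaration at depth 1
z = 14


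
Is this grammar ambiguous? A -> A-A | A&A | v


'v-v&v' has two parse trees (no precedence encoded between - and &)
Ambiguous


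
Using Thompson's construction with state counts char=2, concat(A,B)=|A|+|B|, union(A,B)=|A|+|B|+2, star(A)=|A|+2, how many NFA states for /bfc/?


Syntax tree has 3 char leaf(s), 0 union(s), 0 star(s)
chars contribute 3×2 = 6; each union adds +2; each star adds +2
Total: 6 + 0 + 0 = 6 states


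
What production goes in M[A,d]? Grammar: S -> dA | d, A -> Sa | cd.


For [A, d]: 'd' ∈ FIRST(Sa)
Entry: A -> Sa


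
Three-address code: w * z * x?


Break into single-operator statements:
t1 = w * z
t2 = t1 * x


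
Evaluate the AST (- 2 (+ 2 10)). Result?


Evaluate inner: (+ 2 10) = 12
Evaluate root: (- 2 12) = -10
Result: -10


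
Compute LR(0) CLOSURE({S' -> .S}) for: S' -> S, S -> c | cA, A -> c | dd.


Start: S' -> .S
For each item with dot before a nonterminal B, add B -> .γ for every B-production
Closure: [S' -> .S, S -> .c, S -> .cA]


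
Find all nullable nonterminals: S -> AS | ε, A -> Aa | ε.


A nonterminal is nullable iff some alternative derives ε (directly, or every symbol in it is nullable)
Nullable: {A, S}


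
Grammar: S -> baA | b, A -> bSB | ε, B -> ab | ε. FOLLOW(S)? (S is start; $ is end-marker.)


$ ∈ FOLLOW(S). For each A -> αBβ: add FIRST(β)\{ε} to FOLLOW(B); if β nullable, add FOLLOW(A).
FOLLOW(S) = {$, a}


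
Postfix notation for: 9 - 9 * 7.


* has higher precedence, evaluate 9*7 first
Postfix: 9 9 7 * -


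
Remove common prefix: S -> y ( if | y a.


Common prefix: 'y'
Factored: S -> y S', S' -> ( if | a


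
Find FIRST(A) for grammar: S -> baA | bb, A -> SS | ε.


Per alternative of A: FIRST(SS) = {b}; FIRST(ε) = {ε}
FIRST(A) = {b, ε}


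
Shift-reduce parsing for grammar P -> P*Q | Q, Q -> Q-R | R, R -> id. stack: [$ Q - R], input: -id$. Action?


handle 'Q-R' on top
Action: reduce (Q -> Q-R)


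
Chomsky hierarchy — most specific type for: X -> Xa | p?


Left-linear: every RHS is a terminal or one nonterminal followed by a terminal
Classification: Type 3 (Regular)


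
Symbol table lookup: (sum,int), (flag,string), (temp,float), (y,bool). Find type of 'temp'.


Lookup 'temp' → type float


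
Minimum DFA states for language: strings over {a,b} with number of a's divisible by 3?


Track (count of a) mod 3: states 0..2, accept at 0
Minimal DFA: 3 states


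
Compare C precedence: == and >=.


'>=' is relational (level 7); '==' is equality (level 6)
Higher level binds tighter
'>=' has higher precedence than '=='


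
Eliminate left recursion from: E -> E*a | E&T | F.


Left-recursive alternatives: E*a, E&T; non-recursive: F
Introduce E': E -> FE', E' -> *aE' | &TE' | ε


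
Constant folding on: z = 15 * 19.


15 * 19 = 285 at compile time
Optimized: z = 285


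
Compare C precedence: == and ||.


'==' is equality (level 6); '||' is logical OR (level 1)
Higher level binds tighter
'==' has higher precedence than '||'


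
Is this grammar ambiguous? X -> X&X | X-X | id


'id&id-id' has two parse trees (no precedence encoded between & and -)
Ambiguous


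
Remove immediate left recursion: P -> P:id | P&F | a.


Left-recursive alternatives: P:id, P&F; non-recursive: a
Introduce P': P -> aP', P' -> :idP' | &FP' | ε


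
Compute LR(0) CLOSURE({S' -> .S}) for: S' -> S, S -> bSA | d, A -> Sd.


Start: S' -> .S
For each item with dot before a nonterminal B, add B -> .γ for every B-production
Closure: [S' -> .S, S -> .bSA, S -> .d]


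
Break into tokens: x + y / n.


Scan left to right, longest-match per lexeme
Tokens: ID(x), OP(+), ID(y), OP(/), ID(n)


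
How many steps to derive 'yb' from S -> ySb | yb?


Derivation: S => yb
Steps: 1


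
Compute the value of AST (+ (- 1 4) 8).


Evaluate inner: (- 1 4) = -3
Evaluate root: (+ -3 8) = 5
Result: 5


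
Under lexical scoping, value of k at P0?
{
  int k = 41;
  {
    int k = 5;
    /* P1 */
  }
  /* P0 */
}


k declared in the same block as P0
k = 41


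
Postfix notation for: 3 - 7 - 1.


Left to right (same or higher precedence on left)
Postfix: 3 7 - 1 -


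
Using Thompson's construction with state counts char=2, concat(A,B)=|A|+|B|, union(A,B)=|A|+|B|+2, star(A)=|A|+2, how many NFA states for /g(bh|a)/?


Syntax tree has 4 char leaf(s), 1 union(s), 0 star(s)
chars contribute 4×2 = 8; each union adds +2; each star adds +2
Total: 8 + 2 + 0 = 10 states


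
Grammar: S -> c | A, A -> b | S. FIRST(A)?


Per alternative of A: FIRST(b) = {b}; FIRST(S) = {b, c}
FIRST(A) = {b, c}


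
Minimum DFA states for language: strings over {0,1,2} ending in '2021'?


Track the longest suffix of input matching a prefix of '2021': 5 classes (prefixes of length 0..4)
Minimal DFA: 5 states


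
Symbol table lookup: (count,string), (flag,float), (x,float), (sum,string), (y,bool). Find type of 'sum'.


Lookup 'sum' → type string


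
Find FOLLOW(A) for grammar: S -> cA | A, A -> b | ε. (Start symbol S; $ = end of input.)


$ ∈ FOLLOW(S). For each A -> αBβ: add FIRST(β)\{ε} to FOLLOW(B); if β nullable, add FOLLOW(A).
FOLLOW(A) = {$}


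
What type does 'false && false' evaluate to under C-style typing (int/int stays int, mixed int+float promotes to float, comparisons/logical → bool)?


Operand types: bool && bool
Rule: logical operators take bool operands and yield bool
Result type: bool


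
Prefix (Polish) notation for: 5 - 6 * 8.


'*' binds tighter: tree is (- 5 (* 6 8))
Prefix: - 5 * 6 8


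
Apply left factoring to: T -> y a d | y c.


Common prefix: 'y'
Factored: T -> y T', T' -> a d | c


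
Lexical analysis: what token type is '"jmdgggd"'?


Pattern: double-quoted sequence
Type: STRING_LITERAL


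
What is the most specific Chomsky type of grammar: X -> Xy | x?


Left-linear: every RHS is a terminal or one nonterminal followed by a terminal
Classification: Type 3 (Regular)


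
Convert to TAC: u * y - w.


Break into single-operator statements:
t1 = u * y
t2 = t1 - w


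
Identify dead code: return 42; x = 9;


statement follows a return and is unreachable
Dead: 'x = 9'


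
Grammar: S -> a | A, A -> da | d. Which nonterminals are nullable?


A nonterminal is nullable iff some alternative derives ε (directly, or every symbol in it is nullable)
Nullable: {}


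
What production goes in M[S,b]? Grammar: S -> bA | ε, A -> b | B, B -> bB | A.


For [S, b]: 'b' ∈ FIRST(bA)
Entry: S -> bA


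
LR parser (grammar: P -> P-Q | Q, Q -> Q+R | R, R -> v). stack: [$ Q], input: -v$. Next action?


lookahead ∉ {+} so Q won't extend; reduce P -> Q
Action: reduce (P -> Q)


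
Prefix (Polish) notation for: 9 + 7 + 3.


left-to-right (same/higher precedence on left): tree is (+ (+ 9 7) 3)
Prefix: + + 9 7 3


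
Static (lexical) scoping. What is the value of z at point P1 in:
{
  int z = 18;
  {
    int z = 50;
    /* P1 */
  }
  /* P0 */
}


z declared in the same block as P1
z = 50


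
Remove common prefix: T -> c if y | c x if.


Common prefix: 'c'
Factored: T -> c T', T' -> if y | x if


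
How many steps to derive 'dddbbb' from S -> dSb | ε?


Derivation: S => dSb => ddSbb => dddSbbb => dddbbb
Steps: 4


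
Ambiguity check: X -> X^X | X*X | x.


'x^x*x' has two parse trees (no precedence encoded between ^ and *)
Ambiguous


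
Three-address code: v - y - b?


Break into single-operator statements:
t1 = v - y
t2 = t1 - b


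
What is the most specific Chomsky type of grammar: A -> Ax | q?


Left-linear: every RHS is a terminal or one nonterminal followed by a terminal
Classification: Type 3 (Regular)


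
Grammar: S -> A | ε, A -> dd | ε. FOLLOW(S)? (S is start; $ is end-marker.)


$ ∈ FOLLOW(S). For each A -> αBβ: add FIRST(β)\{ε} to FOLLOW(B); if β nullable, add FOLLOW(A).
FOLLOW(S) = {$}


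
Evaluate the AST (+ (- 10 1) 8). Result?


Evaluate inner: (- 10 1) = 9
Evaluate root: (+ 9 8) = 17
Result: 17


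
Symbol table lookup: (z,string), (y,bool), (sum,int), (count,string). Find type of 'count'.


Lookup 'count' → type string


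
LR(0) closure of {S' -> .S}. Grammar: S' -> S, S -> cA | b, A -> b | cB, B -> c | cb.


Start: S' -> .S
For each item with dot before a nonterminal B, add B -> .γ for every B-production
Closure: [S' -> .S, S -> .cA, S -> .b]


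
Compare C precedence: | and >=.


'>=' is relational (level 7); '|' is bitwise OR (level 3)
Higher level binds tighter
'>=' has higher precedence than '|'


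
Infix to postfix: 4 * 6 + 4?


Left to right (same or higher precedence on left)
Postfix: 4 6 * 4 +


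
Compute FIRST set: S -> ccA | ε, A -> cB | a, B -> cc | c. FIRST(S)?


Per alternative of S: FIRST(ccA) = {c}; FIRST(ε) = {ε}
FIRST(S) = {c, ε}


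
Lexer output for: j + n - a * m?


Scan left to right, longest-match per lexeme
Tokens: ID(j), OP(+), ID(n), OP(-), ID(a), OP(*), ID(m)


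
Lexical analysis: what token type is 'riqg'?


Pattern: letter/underscore followed by alphanumerics, not a keyword
Type: IDENTIFIER


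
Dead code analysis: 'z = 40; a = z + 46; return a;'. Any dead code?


z is read by a's definition; a is returned
No dead code


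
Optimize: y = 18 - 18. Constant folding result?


18 - 18 = 0 at compile time
Optimized: y = 0


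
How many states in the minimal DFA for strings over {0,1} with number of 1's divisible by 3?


Track (count of 1) mod 3: states 0..2, accept at 0
Minimal DFA: 3 states


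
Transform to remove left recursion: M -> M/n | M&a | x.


Left-recursive alternatives: M/n, M&a; non-recursive: x
Introduce M': M -> xM', M' -> /nM' | &aM' | ε


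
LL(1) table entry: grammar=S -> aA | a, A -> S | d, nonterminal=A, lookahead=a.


For [A, a]: 'a' ∈ FIRST(S)
Entry: A -> S


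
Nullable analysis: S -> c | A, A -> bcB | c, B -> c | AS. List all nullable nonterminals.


A nonterminal is nullable iff some alternative derives ε (directly, or every symbol in it is nullable)
Nullable: {}


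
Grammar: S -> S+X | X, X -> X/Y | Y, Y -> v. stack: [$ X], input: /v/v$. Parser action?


shift '/' to continue X -> X/Y
Action: shift


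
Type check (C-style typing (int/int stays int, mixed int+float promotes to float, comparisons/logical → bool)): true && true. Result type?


Operand types: bool && bool
Rule: logical operators take bool operands and yield bool
Result type: bool


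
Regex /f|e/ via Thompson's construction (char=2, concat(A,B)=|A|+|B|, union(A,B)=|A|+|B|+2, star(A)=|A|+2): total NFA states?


Syntax tree has 2 char leaf(s), 1 union(s), 0 star(s)
chars contribute 2×2 = 4; each union adds +2; each star adds +2
Total: 4 + 2 + 0 = 6 states


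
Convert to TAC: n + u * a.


Break into single-operator statements:
t1 = u * a
t2 = n + t1


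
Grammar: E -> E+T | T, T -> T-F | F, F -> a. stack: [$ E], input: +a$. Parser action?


shift '+' to continue E -> E+T
Action: shift


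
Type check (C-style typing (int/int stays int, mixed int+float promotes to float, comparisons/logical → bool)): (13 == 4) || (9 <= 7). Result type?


Operand types: bool || bool
Rule: logical operators take bool operands and yield bool
Result type: bool


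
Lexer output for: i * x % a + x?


Scan left to right, longest-match per lexeme
Tokens: ID(i), OP(*), ID(x), OP(%), ID(a), OP(+), ID(x)


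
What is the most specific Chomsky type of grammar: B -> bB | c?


Right-linear: every RHS is a terminal or a terminal followed by one nonterminal
Classification: Type 3 (Regular)


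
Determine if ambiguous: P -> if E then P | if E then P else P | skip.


dangling else: 'if E then if E then skip else skip' parses two ways
Ambiguous


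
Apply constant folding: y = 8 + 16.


8 + 16 = 24 at compile time
Optimized: y = 24


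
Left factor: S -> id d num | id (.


Common prefix: 'id'
Factored: S -> id S', S' -> d num | (


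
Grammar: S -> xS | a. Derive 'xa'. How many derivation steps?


Derivation: S => xS => xa
Steps: 2


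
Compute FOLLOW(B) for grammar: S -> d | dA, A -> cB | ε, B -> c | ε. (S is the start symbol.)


$ ∈ FOLLOW(S). For each A -> αBβ: add FIRST(β)\{ε} to FOLLOW(B); if β nullable, add FOLLOW(A).
FOLLOW(B) = {$}


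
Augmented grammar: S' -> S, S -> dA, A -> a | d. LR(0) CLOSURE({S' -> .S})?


Start: S' -> .S
For each item with dot before a nonterminal B, add B -> .γ for every B-production
Closure: [S' -> .S, S -> .dA]


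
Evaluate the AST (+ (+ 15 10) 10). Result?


Evaluate inner: (+ 15 10) = 25
Evaluate root: (+ 25 10) = 35
Result: 35


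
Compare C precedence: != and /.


'/' is multiplicative (level 10); '!=' is equality (level 6)
Higher level binds tighter
'/' has higher precedence than '!='


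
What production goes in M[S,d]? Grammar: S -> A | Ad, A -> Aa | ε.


For [S, d]: 'd' ∈ FIRST(Ad)
Entry: S -> Ad


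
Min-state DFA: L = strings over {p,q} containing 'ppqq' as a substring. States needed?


KMP-style automaton: 4 progress states + 1 absorbing accept = 5
Minimal DFA: 5 states


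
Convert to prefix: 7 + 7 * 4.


'*' binds tighter: tree is (+ 7 (* 7 4))
Prefix: + 7 * 7 4
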